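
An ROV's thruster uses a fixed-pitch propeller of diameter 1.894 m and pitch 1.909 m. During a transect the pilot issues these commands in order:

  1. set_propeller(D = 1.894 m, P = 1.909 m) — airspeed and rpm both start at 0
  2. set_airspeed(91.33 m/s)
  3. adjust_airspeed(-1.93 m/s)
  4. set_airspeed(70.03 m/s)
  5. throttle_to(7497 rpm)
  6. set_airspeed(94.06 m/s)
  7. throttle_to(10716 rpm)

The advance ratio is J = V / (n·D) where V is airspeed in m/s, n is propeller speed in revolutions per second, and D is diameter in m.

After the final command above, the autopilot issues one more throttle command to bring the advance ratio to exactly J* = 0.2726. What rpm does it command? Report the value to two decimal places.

set_propeller: D = 1.894 m, P = 1.909 m (p = P/D = 1.007920); state ← (V=0, rpm=0)
set_airspeed(91.33): V ← 91.33 m/s
adjust_airspeed(-1.93): V ← 91.33 -1.93 = 89.4 m/s
set_airspeed(70.03): V ← 70.03 m/s
throttle_to(7497): rpm ← 7497
set_airspeed(94.06): V ← 94.06 m/s
throttle_to(10716): rpm ← 10716
final state: V = 94.06 m/s, rpm = 10716 → n = rpm/60 = 178.600000 rev/s
target J* = 0.2726; solve J* = V/(n·D) for n: n = V/(J*·D) = 94.06/(0.2726 × 1.894) = 182.179350 rev/s
rpm = 60·n = 10930.761001

rpm = 10930.76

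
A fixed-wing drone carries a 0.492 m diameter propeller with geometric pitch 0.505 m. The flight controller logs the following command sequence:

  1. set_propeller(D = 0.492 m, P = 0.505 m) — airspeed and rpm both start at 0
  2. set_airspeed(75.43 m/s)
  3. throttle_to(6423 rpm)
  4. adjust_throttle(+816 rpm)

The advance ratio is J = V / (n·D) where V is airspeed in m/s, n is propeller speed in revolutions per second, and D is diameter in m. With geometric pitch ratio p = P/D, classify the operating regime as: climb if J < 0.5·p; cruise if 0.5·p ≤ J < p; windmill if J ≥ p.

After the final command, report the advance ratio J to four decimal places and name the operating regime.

J = 1.2707, regime = windmill

set_propeller: D = 0.492 m, P = 0.505 m (p = P/D = 1.026423); state ← (V=0, rpm=0)
set_airspeed(75.43): V ← 75.43 m/s
throttle_to(6423): rpm ← 6423
adjust_throttle(+816): rpm ← 6423 +816 = 7239
final state: V = 75.43 m/s, rpm = 7239 → n = rpm/60 = 120.650000 rev/s
J = V / (n·D) = 75.43 / (120.650000 × 0.492) = 1.270725
regime bands: climb J<0.5132 | cruise [0.5132, 1.0264) | windmill J≥1.0264
J = 1.2707 → windmill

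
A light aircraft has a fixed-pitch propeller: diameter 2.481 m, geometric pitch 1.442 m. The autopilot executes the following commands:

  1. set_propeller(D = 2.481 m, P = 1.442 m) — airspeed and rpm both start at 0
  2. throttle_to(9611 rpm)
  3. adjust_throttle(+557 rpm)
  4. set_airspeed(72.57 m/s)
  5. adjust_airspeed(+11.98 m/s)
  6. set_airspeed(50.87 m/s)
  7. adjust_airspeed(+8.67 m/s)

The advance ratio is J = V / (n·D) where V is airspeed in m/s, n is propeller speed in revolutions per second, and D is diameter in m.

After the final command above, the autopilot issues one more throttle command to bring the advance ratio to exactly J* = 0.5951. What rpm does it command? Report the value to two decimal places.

rpm = 2419.60

set_propeller: D = 2.481 m, P = 1.442 m (p = P/D = 0.581217); state ← (V=0, rpm=0)
throttle_to(9611): rpm ← 9611
adjust_throttle(+557): rpm ← 9611 +557 = 10168
set_airspeed(72.57): V ← 72.57 m/s
adjust_airspeed(+11.98): V ← 72.57 +11.98 = 84.55 m/s
set_airspeed(50.87): V ← 50.87 m/s
adjust_airspeed(+8.67): V ← 50.87 +8.67 = 59.54 m/s
final state: V = 59.54 m/s, rpm = 10168 → n = rpm/60 = 169.466667 rev/s
target J* = 0.5951; solve J* = V/(n·D) for n: n = V/(J*·D) = 59.54/(0.5951 × 2.481) = 40.326647 rev/s
rpm = 60·n = 2419.598832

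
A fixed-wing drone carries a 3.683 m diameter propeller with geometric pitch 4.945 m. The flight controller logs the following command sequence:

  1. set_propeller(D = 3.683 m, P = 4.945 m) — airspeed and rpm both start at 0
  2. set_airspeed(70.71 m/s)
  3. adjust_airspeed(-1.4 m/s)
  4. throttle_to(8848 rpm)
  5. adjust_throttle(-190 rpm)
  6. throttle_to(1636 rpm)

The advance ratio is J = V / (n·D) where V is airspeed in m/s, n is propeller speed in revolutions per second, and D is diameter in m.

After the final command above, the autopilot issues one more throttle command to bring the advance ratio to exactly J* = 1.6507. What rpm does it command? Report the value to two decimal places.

rpm = 684.03

set_propeller: D = 3.683 m, P = 4.945 m (p = P/D = 1.342655); state ← (V=0, rpm=0)
set_airspeed(70.71): V ← 70.71 m/s
adjust_airspeed(-1.4): V ← 70.71 -1.4 = 69.31 m/s
throttle_to(8848): rpm ← 8848
adjust_throttle(-190): rpm ← 8848 -190 = 8658
throttle_to(1636): rpm ← 1636
final state: V = 69.31 m/s, rpm = 1636 → n = rpm/60 = 27.266667 rev/s
target J* = 1.6507; solve J* = V/(n·D) for n: n = V/(J*·D) = 69.31/(1.6507 × 3.683) = 11.400556 rev/s
rpm = 60·n = 684.033354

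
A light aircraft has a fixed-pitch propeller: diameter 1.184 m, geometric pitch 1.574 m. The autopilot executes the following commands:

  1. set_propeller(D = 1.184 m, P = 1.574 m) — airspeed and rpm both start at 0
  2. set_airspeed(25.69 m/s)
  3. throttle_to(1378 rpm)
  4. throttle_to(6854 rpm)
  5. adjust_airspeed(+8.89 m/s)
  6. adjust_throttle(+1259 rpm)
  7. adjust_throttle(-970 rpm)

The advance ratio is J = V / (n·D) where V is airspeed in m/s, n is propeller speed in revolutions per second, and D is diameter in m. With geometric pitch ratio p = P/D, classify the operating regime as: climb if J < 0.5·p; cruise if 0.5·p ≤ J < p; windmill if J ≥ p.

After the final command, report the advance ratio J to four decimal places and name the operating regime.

set_propeller: D = 1.184 m, P = 1.574 m (p = P/D = 1.329392); state ← (V=0, rpm=0)
set_airspeed(25.69): V ← 25.69 m/s
throttle_to(1378): rpm ← 1378
throttle_to(6854): rpm ← 6854
adjust_airspeed(+8.89): V ← 25.69 +8.89 = 34.58 m/s
adjust_throttle(+1259): rpm ← 6854 +1259 = 8113
adjust_throttle(-970): rpm ← 8113 -970 = 7143
final state: V = 34.58 m/s, rpm = 7143 → n = rpm/60 = 119.050000 rev/s
J = V / (n·D) = 34.58 / (119.050000 × 1.184) = 0.245326
regime bands: climb J<0.6647 | cruise [0.6647, 1.3294) | windmill J≥1.3294
J = 0.2453 → climb

J = 0.2453, regime = climb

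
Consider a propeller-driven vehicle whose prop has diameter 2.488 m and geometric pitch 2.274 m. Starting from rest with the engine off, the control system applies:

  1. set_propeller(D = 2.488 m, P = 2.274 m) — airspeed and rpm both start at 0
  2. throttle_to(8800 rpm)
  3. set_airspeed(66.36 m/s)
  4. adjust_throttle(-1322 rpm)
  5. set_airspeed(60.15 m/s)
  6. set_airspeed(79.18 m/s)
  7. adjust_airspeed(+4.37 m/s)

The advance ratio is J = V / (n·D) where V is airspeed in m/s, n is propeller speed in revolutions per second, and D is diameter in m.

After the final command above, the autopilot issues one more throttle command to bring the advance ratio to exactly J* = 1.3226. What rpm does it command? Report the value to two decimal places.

set_propeller: D = 2.488 m, P = 2.274 m (p = P/D = 0.913987); state ← (V=0, rpm=0)
throttle_to(8800): rpm ← 8800
set_airspeed(66.36): V ← 66.36 m/s
adjust_throttle(-1322): rpm ← 8800 -1322 = 7478
set_airspeed(60.15): V ← 60.15 m/s
set_airspeed(79.18): V ← 79.18 m/s
adjust_airspeed(+4.37): V ← 79.18 +4.37 = 83.55 m/s
final state: V = 83.55 m/s, rpm = 7478 → n = rpm/60 = 124.633333 rev/s
target J* = 1.3226; solve J* = V/(n·D) for n: n = V/(J*·D) = 83.55/(1.3226 × 2.488) = 25.390284 rev/s
rpm = 60·n = 1523.417044

rpm = 1523.42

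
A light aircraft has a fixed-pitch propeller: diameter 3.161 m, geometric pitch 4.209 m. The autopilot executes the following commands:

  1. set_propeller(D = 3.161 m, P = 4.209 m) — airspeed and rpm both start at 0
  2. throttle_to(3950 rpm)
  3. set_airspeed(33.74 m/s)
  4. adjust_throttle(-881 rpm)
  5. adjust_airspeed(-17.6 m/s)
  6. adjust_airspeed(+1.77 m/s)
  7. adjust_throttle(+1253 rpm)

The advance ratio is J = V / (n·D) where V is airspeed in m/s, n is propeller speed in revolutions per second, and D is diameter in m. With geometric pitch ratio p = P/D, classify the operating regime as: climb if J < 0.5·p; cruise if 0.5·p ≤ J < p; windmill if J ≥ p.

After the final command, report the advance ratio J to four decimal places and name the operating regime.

J = 0.0787, regime = climb

set_propeller: D = 3.161 m, P = 4.209 m (p = P/D = 1.331541); state ← (V=0, rpm=0)
throttle_to(3950): rpm ← 3950
set_airspeed(33.74): V ← 33.74 m/s
adjust_throttle(-881): rpm ← 3950 -881 = 3069
adjust_airspeed(-17.6): V ← 33.74 -17.6 = 16.14 m/s
adjust_airspeed(+1.77): V ← 16.14 +1.77 = 17.91 m/s
adjust_throttle(+1253): rpm ← 3069 +1253 = 4322
final state: V = 17.91 m/s, rpm = 4322 → n = rpm/60 = 72.033333 rev/s
J = V / (n·D) = 17.91 / (72.033333 × 3.161) = 0.078657
regime bands: climb J<0.6658 | cruise [0.6658, 1.3315) | windmill J≥1.3315
J = 0.0787 → climb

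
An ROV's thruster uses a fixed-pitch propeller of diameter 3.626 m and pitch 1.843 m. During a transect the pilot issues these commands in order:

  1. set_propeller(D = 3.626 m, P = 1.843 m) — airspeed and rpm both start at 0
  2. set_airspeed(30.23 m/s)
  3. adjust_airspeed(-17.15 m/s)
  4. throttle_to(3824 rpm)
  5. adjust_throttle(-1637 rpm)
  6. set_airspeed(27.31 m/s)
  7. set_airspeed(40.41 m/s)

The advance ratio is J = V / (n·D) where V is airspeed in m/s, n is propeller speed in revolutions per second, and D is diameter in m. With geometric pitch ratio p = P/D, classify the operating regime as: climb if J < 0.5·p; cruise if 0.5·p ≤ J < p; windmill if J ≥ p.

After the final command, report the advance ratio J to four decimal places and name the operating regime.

set_propeller: D = 3.626 m, P = 1.843 m (p = P/D = 0.508274); state ← (V=0, rpm=0)
set_airspeed(30.23): V ← 30.23 m/s
adjust_airspeed(-17.15): V ← 30.23 -17.15 = 13.08 m/s
throttle_to(3824): rpm ← 3824
adjust_throttle(-1637): rpm ← 3824 -1637 = 2187
set_airspeed(27.31): V ← 27.31 m/s
set_airspeed(40.41): V ← 40.41 m/s
final state: V = 40.41 m/s, rpm = 2187 → n = rpm/60 = 36.450000 rev/s
J = V / (n·D) = 40.41 / (36.450000 × 3.626) = 0.305748
regime bands: climb J<0.2541 | cruise [0.2541, 0.5083) | windmill J≥0.5083
J = 0.3057 → cruise

J = 0.3057, regime = cruise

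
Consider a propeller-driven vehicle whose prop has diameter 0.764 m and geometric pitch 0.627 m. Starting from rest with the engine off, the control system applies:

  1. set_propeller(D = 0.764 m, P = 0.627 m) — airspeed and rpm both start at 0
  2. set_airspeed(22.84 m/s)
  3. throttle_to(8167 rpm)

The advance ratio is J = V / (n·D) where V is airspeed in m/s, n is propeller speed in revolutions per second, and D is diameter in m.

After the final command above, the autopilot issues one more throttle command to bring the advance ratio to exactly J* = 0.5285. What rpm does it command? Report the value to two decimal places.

rpm = 3393.98

set_propeller: D = 0.764 m, P = 0.627 m (p = P/D = 0.820681); state ← (V=0, rpm=0)
set_airspeed(22.84): V ← 22.84 m/s
throttle_to(8167): rpm ← 8167
final state: V = 22.84 m/s, rpm = 8167 → n = rpm/60 = 136.116667 rev/s
target J* = 0.5285; solve J* = V/(n·D) for n: n = V/(J*·D) = 22.84/(0.5285 × 0.764) = 56.566297 rev/s
rpm = 60·n = 3393.977819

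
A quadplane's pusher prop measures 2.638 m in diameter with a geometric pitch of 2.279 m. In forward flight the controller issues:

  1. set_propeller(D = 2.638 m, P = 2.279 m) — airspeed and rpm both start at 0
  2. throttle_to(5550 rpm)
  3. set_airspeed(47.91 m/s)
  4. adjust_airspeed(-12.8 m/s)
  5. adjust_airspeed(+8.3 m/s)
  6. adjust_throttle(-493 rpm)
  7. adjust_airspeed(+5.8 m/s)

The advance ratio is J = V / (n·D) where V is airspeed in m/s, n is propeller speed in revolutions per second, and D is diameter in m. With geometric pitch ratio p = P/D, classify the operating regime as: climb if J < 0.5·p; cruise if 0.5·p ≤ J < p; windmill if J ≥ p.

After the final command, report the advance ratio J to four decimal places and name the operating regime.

set_propeller: D = 2.638 m, P = 2.279 m (p = P/D = 0.863912); state ← (V=0, rpm=0)
throttle_to(5550): rpm ← 5550
set_airspeed(47.91): V ← 47.91 m/s
adjust_airspeed(-12.8): V ← 47.91 -12.8 = 35.11 m/s
adjust_airspeed(+8.3): V ← 35.11 +8.3 = 43.41 m/s
adjust_throttle(-493): rpm ← 5550 -493 = 5057
adjust_airspeed(+5.8): V ← 43.41 +5.8 = 49.21 m/s
final state: V = 49.21 m/s, rpm = 5057 → n = rpm/60 = 84.283333 rev/s
J = V / (n·D) = 49.21 / (84.283333 × 2.638) = 0.221328
regime bands: climb J<0.4320 | cruise [0.4320, 0.8639) | windmill J≥0.8639
J = 0.2213 → climb

J = 0.2213, regime = climb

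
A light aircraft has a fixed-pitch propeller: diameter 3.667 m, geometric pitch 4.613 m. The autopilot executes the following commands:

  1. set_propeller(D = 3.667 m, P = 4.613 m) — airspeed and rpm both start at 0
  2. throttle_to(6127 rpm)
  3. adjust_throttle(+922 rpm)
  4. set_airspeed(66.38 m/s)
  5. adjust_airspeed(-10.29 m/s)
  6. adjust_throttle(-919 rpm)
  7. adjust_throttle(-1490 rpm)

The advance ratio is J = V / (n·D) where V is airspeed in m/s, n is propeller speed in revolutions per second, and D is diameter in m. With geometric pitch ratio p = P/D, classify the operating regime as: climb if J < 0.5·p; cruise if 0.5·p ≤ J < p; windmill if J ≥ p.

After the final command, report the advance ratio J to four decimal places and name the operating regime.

J = 0.1978, regime = climb

set_propeller: D = 3.667 m, P = 4.613 m (p = P/D = 1.257977); state ← (V=0, rpm=0)
throttle_to(6127): rpm ← 6127
adjust_throttle(+922): rpm ← 6127 +922 = 7049
set_airspeed(66.38): V ← 66.38 m/s
adjust_airspeed(-10.29): V ← 66.38 -10.29 = 56.09 m/s
adjust_throttle(-919): rpm ← 7049 -919 = 6130
adjust_throttle(-1490): rpm ← 6130 -1490 = 4640
final state: V = 56.09 m/s, rpm = 4640 → n = rpm/60 = 77.333333 rev/s
J = V / (n·D) = 56.09 / (77.333333 × 3.667) = 0.197792
regime bands: climb J<0.6290 | cruise [0.6290, 1.2580) | windmill J≥1.2580
J = 0.1978 → climb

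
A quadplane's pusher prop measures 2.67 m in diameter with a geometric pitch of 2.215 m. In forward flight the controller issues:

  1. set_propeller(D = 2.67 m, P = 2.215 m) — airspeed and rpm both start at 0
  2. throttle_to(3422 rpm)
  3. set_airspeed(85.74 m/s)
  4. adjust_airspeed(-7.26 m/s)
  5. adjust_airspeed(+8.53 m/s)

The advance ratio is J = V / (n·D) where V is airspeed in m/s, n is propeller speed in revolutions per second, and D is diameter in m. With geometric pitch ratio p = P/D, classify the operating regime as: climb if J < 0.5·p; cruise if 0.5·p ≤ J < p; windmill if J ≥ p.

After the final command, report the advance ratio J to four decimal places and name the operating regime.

J = 0.5714, regime = cruise

set_propeller: D = 2.67 m, P = 2.215 m (p = P/D = 0.829588); state ← (V=0, rpm=0)
throttle_to(3422): rpm ← 3422
set_airspeed(85.74): V ← 85.74 m/s
adjust_airspeed(-7.26): V ← 85.74 -7.26 = 78.48 m/s
adjust_airspeed(+8.53): V ← 78.48 +8.53 = 87.01 m/s
final state: V = 87.01 m/s, rpm = 3422 → n = rpm/60 = 57.033333 rev/s
J = V / (n·D) = 87.01 / (57.033333 × 2.67) = 0.571385
regime bands: climb J<0.4148 | cruise [0.4148, 0.8296) | windmill J≥0.8296
J = 0.5714 → cruise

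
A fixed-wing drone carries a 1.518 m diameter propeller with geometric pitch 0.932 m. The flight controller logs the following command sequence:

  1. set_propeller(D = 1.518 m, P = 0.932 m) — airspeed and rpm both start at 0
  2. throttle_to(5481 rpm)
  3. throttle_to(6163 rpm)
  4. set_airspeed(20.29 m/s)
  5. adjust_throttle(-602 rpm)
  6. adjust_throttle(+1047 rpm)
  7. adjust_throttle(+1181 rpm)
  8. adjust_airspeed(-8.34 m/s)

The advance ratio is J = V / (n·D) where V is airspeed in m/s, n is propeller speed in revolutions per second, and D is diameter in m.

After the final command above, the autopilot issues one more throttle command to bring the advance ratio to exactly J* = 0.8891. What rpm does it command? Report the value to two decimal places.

set_propeller: D = 1.518 m, P = 0.932 m (p = P/D = 0.613966); state ← (V=0, rpm=0)
throttle_to(5481): rpm ← 5481
throttle_to(6163): rpm ← 6163
set_airspeed(20.29): V ← 20.29 m/s
adjust_throttle(-602): rpm ← 6163 -602 = 5561
adjust_throttle(+1047): rpm ← 5561 +1047 = 6608
adjust_throttle(+1181): rpm ← 6608 +1181 = 7789
adjust_airspeed(-8.34): V ← 20.29 -8.34 = 11.95 m/s
final state: V = 11.95 m/s, rpm = 7789 → n = rpm/60 = 129.816667 rev/s
target J* = 0.8891; solve J* = V/(n·D) for n: n = V/(J*·D) = 11.95/(0.8891 × 1.518) = 8.854122 rev/s
rpm = 60·n = 531.247347

rpm = 531.25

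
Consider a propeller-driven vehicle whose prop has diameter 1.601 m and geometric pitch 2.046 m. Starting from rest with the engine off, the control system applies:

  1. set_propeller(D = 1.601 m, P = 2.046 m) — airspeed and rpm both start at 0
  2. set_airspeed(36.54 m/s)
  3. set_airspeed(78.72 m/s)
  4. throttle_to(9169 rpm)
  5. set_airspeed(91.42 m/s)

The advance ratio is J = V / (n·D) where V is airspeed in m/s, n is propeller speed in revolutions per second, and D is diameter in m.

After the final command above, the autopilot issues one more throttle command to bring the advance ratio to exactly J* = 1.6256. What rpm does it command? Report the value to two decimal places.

set_propeller: D = 1.601 m, P = 2.046 m (p = P/D = 1.277951); state ← (V=0, rpm=0)
set_airspeed(36.54): V ← 36.54 m/s
set_airspeed(78.72): V ← 78.72 m/s
throttle_to(9169): rpm ← 9169
set_airspeed(91.42): V ← 91.42 m/s
final state: V = 91.42 m/s, rpm = 9169 → n = rpm/60 = 152.816667 rev/s
target J* = 1.6256; solve J* = V/(n·D) for n: n = V/(J*·D) = 91.42/(1.6256 × 1.601) = 35.126606 rev/s
rpm = 60·n = 2107.596384

rpm = 2107.60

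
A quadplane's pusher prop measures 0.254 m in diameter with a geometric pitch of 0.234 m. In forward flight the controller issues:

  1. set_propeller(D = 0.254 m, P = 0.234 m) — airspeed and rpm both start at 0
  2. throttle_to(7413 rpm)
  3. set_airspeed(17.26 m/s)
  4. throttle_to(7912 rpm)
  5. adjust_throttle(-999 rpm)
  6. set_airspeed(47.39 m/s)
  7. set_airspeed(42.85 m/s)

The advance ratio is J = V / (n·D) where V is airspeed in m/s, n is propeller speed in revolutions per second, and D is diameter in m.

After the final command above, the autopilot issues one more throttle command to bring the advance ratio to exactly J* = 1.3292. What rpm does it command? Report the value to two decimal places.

set_propeller: D = 0.254 m, P = 0.234 m (p = P/D = 0.921260); state ← (V=0, rpm=0)
throttle_to(7413): rpm ← 7413
set_airspeed(17.26): V ← 17.26 m/s
throttle_to(7912): rpm ← 7912
adjust_throttle(-999): rpm ← 7912 -999 = 6913
set_airspeed(47.39): V ← 47.39 m/s
set_airspeed(42.85): V ← 42.85 m/s
final state: V = 42.85 m/s, rpm = 6913 → n = rpm/60 = 115.216667 rev/s
target J* = 1.3292; solve J* = V/(n·D) for n: n = V/(J*·D) = 42.85/(1.3292 × 0.254) = 126.919040 rev/s
rpm = 60·n = 7615.142374

rpm = 7615.14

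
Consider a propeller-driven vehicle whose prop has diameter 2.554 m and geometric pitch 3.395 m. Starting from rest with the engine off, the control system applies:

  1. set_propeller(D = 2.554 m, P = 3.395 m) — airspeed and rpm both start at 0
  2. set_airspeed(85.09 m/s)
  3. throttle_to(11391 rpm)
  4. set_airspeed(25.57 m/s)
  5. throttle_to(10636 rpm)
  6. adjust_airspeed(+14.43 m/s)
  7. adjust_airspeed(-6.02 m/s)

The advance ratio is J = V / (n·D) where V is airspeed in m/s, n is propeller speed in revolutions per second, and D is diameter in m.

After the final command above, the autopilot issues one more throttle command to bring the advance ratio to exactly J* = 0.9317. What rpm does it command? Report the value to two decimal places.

rpm = 856.80

set_propeller: D = 2.554 m, P = 3.395 m (p = P/D = 1.329287); state ← (V=0, rpm=0)
set_airspeed(85.09): V ← 85.09 m/s
throttle_to(11391): rpm ← 11391
set_airspeed(25.57): V ← 25.57 m/s
throttle_to(10636): rpm ← 10636
adjust_airspeed(+14.43): V ← 25.57 +14.43 = 40 m/s
adjust_airspeed(-6.02): V ← 40 -6.02 = 33.98 m/s
final state: V = 33.98 m/s, rpm = 10636 → n = rpm/60 = 177.266667 rev/s
target J* = 0.9317; solve J* = V/(n·D) for n: n = V/(J*·D) = 33.98/(0.9317 × 2.554) = 14.279940 rev/s
rpm = 60·n = 856.796407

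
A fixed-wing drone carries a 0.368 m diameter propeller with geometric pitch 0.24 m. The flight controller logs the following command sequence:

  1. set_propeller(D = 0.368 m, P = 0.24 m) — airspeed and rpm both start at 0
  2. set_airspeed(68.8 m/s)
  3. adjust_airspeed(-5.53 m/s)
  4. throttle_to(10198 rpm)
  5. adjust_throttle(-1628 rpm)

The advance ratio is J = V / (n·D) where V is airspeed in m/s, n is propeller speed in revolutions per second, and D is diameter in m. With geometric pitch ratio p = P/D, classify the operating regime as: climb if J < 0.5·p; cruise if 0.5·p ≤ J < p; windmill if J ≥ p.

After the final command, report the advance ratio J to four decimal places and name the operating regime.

set_propeller: D = 0.368 m, P = 0.24 m (p = P/D = 0.652174); state ← (V=0, rpm=0)
set_airspeed(68.8): V ← 68.8 m/s
adjust_airspeed(-5.53): V ← 68.8 -5.53 = 63.27 m/s
throttle_to(10198): rpm ← 10198
adjust_throttle(-1628): rpm ← 10198 -1628 = 8570
final state: V = 63.27 m/s, rpm = 8570 → n = rpm/60 = 142.833333 rev/s
J = V / (n·D) = 63.27 / (142.833333 × 0.368) = 1.203706
regime bands: climb J<0.3261 | cruise [0.3261, 0.6522) | windmill J≥0.6522
J = 1.2037 → windmill

J = 1.2037, regime = windmill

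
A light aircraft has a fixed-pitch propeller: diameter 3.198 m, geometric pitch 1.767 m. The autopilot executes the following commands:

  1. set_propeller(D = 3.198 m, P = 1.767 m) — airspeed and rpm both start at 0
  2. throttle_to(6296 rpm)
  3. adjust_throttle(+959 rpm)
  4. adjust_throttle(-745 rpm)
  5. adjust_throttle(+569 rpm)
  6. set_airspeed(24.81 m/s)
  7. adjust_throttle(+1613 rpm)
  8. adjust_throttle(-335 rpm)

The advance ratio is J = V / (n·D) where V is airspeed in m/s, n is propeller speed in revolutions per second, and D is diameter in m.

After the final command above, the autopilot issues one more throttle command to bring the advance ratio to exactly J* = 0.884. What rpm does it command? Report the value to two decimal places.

rpm = 526.56

set_propeller: D = 3.198 m, P = 1.767 m (p = P/D = 0.552533); state ← (V=0, rpm=0)
throttle_to(6296): rpm ← 6296
adjust_throttle(+959): rpm ← 6296 +959 = 7255
adjust_throttle(-745): rpm ← 7255 -745 = 6510
adjust_throttle(+569): rpm ← 6510 +569 = 7079
set_airspeed(24.81): V ← 24.81 m/s
adjust_throttle(+1613): rpm ← 7079 +1613 = 8692
adjust_throttle(-335): rpm ← 8692 -335 = 8357
final state: V = 24.81 m/s, rpm = 8357 → n = rpm/60 = 139.283333 rev/s
target J* = 0.884; solve J* = V/(n·D) for n: n = V/(J*·D) = 24.81/(0.884 × 3.198) = 8.775988 rev/s
rpm = 60·n = 526.559303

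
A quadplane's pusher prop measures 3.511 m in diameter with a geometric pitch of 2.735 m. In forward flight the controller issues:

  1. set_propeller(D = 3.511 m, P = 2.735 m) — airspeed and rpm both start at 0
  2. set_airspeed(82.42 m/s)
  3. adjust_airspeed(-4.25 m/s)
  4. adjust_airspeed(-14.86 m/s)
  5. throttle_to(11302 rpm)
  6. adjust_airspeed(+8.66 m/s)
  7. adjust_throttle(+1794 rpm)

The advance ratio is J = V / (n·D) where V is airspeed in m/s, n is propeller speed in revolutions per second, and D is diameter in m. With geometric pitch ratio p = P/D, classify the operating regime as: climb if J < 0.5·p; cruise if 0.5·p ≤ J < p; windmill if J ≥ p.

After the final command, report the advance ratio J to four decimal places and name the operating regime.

J = 0.0939, regime = climb

set_propeller: D = 3.511 m, P = 2.735 m (p = P/D = 0.778980); state ← (V=0, rpm=0)
set_airspeed(82.42): V ← 82.42 m/s
adjust_airspeed(-4.25): V ← 82.42 -4.25 = 78.17 m/s
adjust_airspeed(-14.86): V ← 78.17 -14.86 = 63.31 m/s
throttle_to(11302): rpm ← 11302
adjust_airspeed(+8.66): V ← 63.31 +8.66 = 71.97 m/s
adjust_throttle(+1794): rpm ← 11302 +1794 = 13096
final state: V = 71.97 m/s, rpm = 13096 → n = rpm/60 = 218.266667 rev/s
J = V / (n·D) = 71.97 / (218.266667 × 3.511) = 0.093915
regime bands: climb J<0.3895 | cruise [0.3895, 0.7790) | windmill J≥0.7790
J = 0.0939 → climb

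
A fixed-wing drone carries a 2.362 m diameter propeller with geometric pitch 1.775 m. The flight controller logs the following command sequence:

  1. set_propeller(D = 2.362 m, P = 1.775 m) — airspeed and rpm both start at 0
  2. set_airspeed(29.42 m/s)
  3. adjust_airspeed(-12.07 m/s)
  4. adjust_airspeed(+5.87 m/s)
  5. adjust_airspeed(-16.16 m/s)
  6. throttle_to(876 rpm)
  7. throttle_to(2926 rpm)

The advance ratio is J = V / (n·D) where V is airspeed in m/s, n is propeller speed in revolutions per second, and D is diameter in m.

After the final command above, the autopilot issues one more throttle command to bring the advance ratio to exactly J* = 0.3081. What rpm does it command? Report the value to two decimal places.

set_propeller: D = 2.362 m, P = 1.775 m (p = P/D = 0.751482); state ← (V=0, rpm=0)
set_airspeed(29.42): V ← 29.42 m/s
adjust_airspeed(-12.07): V ← 29.42 -12.07 = 17.35 m/s
adjust_airspeed(+5.87): V ← 17.35 +5.87 = 23.22 m/s
adjust_airspeed(-16.16): V ← 23.22 -16.16 = 7.06 m/s
throttle_to(876): rpm ← 876
throttle_to(2926): rpm ← 2926
final state: V = 7.06 m/s, rpm = 2926 → n = rpm/60 = 48.766667 rev/s
target J* = 0.3081; solve J* = V/(n·D) for n: n = V/(J*·D) = 7.06/(0.3081 × 2.362) = 9.701371 rev/s
rpm = 60·n = 582.082255

rpm = 582.08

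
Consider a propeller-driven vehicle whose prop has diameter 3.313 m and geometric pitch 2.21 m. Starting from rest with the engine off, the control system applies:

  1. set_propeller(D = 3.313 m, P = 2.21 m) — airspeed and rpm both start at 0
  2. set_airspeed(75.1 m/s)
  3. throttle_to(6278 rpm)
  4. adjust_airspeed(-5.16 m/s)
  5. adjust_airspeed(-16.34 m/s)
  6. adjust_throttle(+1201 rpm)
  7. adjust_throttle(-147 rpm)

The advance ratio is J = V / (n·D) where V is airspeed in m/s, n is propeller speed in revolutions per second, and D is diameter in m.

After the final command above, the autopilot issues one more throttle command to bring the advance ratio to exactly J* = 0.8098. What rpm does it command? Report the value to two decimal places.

rpm = 1198.72

set_propeller: D = 3.313 m, P = 2.21 m (p = P/D = 0.667069); state ← (V=0, rpm=0)
set_airspeed(75.1): V ← 75.1 m/s
throttle_to(6278): rpm ← 6278
adjust_airspeed(-5.16): V ← 75.1 -5.16 = 69.94 m/s
adjust_airspeed(-16.34): V ← 69.94 -16.34 = 53.6 m/s
adjust_throttle(+1201): rpm ← 6278 +1201 = 7479
adjust_throttle(-147): rpm ← 7479 -147 = 7332
final state: V = 53.6 m/s, rpm = 7332 → n = rpm/60 = 122.200000 rev/s
target J* = 0.8098; solve J* = V/(n·D) for n: n = V/(J*·D) = 53.6/(0.8098 × 3.313) = 19.978624 rev/s
rpm = 60·n = 1198.717462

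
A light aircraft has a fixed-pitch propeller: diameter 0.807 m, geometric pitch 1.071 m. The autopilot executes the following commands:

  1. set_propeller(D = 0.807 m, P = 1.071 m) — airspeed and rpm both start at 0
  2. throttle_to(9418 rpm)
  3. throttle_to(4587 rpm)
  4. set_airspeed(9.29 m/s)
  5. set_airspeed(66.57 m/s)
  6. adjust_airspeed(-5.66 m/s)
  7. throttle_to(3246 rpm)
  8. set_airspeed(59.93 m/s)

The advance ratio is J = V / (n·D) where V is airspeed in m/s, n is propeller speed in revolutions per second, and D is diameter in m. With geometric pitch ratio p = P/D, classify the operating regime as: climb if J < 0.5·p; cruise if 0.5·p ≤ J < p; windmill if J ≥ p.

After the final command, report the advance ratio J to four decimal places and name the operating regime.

set_propeller: D = 0.807 m, P = 1.071 m (p = P/D = 1.327138); state ← (V=0, rpm=0)
throttle_to(9418): rpm ← 9418
throttle_to(4587): rpm ← 4587
set_airspeed(9.29): V ← 9.29 m/s
set_airspeed(66.57): V ← 66.57 m/s
adjust_airspeed(-5.66): V ← 66.57 -5.66 = 60.91 m/s
throttle_to(3246): rpm ← 3246
set_airspeed(59.93): V ← 59.93 m/s
final state: V = 59.93 m/s, rpm = 3246 → n = rpm/60 = 54.100000 rev/s
J = V / (n·D) = 59.93 / (54.100000 × 0.807) = 1.372693
regime bands: climb J<0.6636 | cruise [0.6636, 1.3271) | windmill J≥1.3271
J = 1.3727 → windmill

J = 1.3727, regime = windmill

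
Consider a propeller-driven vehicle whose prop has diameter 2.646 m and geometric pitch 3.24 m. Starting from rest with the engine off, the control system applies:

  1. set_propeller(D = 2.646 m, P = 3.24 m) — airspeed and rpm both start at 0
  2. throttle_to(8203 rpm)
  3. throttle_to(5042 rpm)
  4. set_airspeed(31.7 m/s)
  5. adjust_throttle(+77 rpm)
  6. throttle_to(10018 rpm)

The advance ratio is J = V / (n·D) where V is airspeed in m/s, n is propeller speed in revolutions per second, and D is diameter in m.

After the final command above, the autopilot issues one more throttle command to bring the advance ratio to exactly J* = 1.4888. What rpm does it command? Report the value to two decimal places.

rpm = 482.82

set_propeller: D = 2.646 m, P = 3.24 m (p = P/D = 1.224490); state ← (V=0, rpm=0)
throttle_to(8203): rpm ← 8203
throttle_to(5042): rpm ← 5042
set_airspeed(31.7): V ← 31.7 m/s
adjust_throttle(+77): rpm ← 5042 +77 = 5119
throttle_to(10018): rpm ← 10018
final state: V = 31.7 m/s, rpm = 10018 → n = rpm/60 = 166.966667 rev/s
target J* = 1.4888; solve J* = V/(n·D) for n: n = V/(J*·D) = 31.7/(1.4888 × 2.646) = 8.046983 rev/s
rpm = 60·n = 482.818956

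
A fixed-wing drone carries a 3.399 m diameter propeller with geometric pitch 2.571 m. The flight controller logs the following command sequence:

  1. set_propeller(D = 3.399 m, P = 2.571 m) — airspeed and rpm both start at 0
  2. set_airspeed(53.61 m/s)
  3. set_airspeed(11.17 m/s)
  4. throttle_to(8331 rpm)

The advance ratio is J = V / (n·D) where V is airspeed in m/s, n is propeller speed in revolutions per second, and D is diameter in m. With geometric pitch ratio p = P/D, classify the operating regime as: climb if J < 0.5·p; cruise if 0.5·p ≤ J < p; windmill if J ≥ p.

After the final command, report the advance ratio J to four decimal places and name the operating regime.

J = 0.0237, regime = climb

set_propeller: D = 3.399 m, P = 2.571 m (p = P/D = 0.756399); state ← (V=0, rpm=0)
set_airspeed(53.61): V ← 53.61 m/s
set_airspeed(11.17): V ← 11.17 m/s
throttle_to(8331): rpm ← 8331
final state: V = 11.17 m/s, rpm = 8331 → n = rpm/60 = 138.850000 rev/s
J = V / (n·D) = 11.17 / (138.850000 × 3.399) = 0.023668
regime bands: climb J<0.3782 | cruise [0.3782, 0.7564) | windmill J≥0.7564
J = 0.0237 → climb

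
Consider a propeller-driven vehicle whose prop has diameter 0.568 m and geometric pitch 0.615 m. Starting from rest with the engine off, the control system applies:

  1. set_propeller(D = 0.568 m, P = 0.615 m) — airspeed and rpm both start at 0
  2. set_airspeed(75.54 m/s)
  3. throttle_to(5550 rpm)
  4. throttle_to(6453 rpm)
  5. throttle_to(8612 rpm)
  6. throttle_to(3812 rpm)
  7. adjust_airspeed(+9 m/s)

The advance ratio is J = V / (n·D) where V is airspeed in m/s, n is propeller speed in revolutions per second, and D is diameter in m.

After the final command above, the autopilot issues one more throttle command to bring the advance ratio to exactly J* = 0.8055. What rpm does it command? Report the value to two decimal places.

set_propeller: D = 0.568 m, P = 0.615 m (p = P/D = 1.082746); state ← (V=0, rpm=0)
set_airspeed(75.54): V ← 75.54 m/s
throttle_to(5550): rpm ← 5550
throttle_to(6453): rpm ← 6453
throttle_to(8612): rpm ← 8612
throttle_to(3812): rpm ← 3812
adjust_airspeed(+9): V ← 75.54 +9 = 84.54 m/s
final state: V = 84.54 m/s, rpm = 3812 → n = rpm/60 = 63.533333 rev/s
target J* = 0.8055; solve J* = V/(n·D) for n: n = V/(J*·D) = 84.54/(0.8055 × 0.568) = 184.777192 rev/s
rpm = 60·n = 11086.631521

rpm = 11086.63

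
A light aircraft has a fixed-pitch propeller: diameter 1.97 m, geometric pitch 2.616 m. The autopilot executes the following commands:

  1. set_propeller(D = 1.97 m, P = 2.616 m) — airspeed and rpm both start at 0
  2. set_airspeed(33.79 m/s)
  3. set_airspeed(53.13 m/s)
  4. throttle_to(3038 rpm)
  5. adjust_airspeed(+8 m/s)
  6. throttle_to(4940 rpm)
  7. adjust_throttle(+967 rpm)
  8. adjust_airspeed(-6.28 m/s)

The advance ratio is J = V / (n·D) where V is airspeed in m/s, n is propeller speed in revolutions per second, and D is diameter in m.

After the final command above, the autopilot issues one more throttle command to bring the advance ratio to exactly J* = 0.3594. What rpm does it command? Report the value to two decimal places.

rpm = 4648.19

set_propeller: D = 1.97 m, P = 2.616 m (p = P/D = 1.327919); state ← (V=0, rpm=0)
set_airspeed(33.79): V ← 33.79 m/s
set_airspeed(53.13): V ← 53.13 m/s
throttle_to(3038): rpm ← 3038
adjust_airspeed(+8): V ← 53.13 +8 = 61.13 m/s
throttle_to(4940): rpm ← 4940
adjust_throttle(+967): rpm ← 4940 +967 = 5907
adjust_airspeed(-6.28): V ← 61.13 -6.28 = 54.85 m/s
final state: V = 54.85 m/s, rpm = 5907 → n = rpm/60 = 98.450000 rev/s
target J* = 0.3594; solve J* = V/(n·D) for n: n = V/(J*·D) = 54.85/(0.3594 × 1.97) = 77.469782 rev/s
rpm = 60·n = 4648.186911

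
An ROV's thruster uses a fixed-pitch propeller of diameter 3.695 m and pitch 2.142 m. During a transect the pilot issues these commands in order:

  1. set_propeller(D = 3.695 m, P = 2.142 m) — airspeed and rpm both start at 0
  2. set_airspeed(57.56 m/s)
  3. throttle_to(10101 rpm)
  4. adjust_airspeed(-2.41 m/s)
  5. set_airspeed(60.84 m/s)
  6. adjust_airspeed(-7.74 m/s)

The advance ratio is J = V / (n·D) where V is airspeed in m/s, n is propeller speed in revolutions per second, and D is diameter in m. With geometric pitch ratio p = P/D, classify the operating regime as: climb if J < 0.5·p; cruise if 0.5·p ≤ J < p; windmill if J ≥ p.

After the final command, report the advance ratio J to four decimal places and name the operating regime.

set_propeller: D = 3.695 m, P = 2.142 m (p = P/D = 0.579702); state ← (V=0, rpm=0)
set_airspeed(57.56): V ← 57.56 m/s
throttle_to(10101): rpm ← 10101
adjust_airspeed(-2.41): V ← 57.56 -2.41 = 55.15 m/s
set_airspeed(60.84): V ← 60.84 m/s
adjust_airspeed(-7.74): V ← 60.84 -7.74 = 53.1 m/s
final state: V = 53.1 m/s, rpm = 10101 → n = rpm/60 = 168.350000 rev/s
J = V / (n·D) = 53.1 / (168.350000 × 3.695) = 0.085362
regime bands: climb J<0.2899 | cruise [0.2899, 0.5797) | windmill J≥0.5797
J = 0.0854 → climb

J = 0.0854, regime = climb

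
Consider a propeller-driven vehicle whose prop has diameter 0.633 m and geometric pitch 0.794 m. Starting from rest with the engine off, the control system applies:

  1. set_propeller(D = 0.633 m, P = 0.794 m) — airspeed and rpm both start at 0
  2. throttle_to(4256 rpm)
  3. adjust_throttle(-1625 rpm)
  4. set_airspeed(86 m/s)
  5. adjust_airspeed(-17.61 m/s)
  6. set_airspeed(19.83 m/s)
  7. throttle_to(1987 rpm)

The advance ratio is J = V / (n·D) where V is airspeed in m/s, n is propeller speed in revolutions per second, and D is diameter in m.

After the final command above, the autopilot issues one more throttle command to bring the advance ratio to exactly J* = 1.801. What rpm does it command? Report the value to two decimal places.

rpm = 1043.65

set_propeller: D = 0.633 m, P = 0.794 m (p = P/D = 1.254344); state ← (V=0, rpm=0)
throttle_to(4256): rpm ← 4256
adjust_throttle(-1625): rpm ← 4256 -1625 = 2631
set_airspeed(86): V ← 86 m/s
adjust_airspeed(-17.61): V ← 86 -17.61 = 68.39 m/s
set_airspeed(19.83): V ← 19.83 m/s
throttle_to(1987): rpm ← 1987
final state: V = 19.83 m/s, rpm = 1987 → n = rpm/60 = 33.116667 rev/s
target J* = 1.801; solve J* = V/(n·D) for n: n = V/(J*·D) = 19.83/(1.801 × 0.633) = 17.394233 rev/s
rpm = 60·n = 1043.653999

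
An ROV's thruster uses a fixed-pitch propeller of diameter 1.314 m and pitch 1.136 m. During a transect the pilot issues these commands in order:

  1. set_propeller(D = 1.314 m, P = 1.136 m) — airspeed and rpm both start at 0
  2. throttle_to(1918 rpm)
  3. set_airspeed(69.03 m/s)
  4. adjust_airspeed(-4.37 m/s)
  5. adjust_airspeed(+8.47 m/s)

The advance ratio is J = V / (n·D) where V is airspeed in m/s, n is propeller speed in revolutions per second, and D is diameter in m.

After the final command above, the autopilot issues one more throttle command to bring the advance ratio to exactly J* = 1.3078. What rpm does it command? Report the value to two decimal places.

set_propeller: D = 1.314 m, P = 1.136 m (p = P/D = 0.864536); state ← (V=0, rpm=0)
throttle_to(1918): rpm ← 1918
set_airspeed(69.03): V ← 69.03 m/s
adjust_airspeed(-4.37): V ← 69.03 -4.37 = 64.66 m/s
adjust_airspeed(+8.47): V ← 64.66 +8.47 = 73.13 m/s
final state: V = 73.13 m/s, rpm = 1918 → n = rpm/60 = 31.966667 rev/s
target J* = 1.3078; solve J* = V/(n·D) for n: n = V/(J*·D) = 73.13/(1.3078 × 1.314) = 42.555811 rev/s
rpm = 60·n = 2553.348682

rpm = 2553.35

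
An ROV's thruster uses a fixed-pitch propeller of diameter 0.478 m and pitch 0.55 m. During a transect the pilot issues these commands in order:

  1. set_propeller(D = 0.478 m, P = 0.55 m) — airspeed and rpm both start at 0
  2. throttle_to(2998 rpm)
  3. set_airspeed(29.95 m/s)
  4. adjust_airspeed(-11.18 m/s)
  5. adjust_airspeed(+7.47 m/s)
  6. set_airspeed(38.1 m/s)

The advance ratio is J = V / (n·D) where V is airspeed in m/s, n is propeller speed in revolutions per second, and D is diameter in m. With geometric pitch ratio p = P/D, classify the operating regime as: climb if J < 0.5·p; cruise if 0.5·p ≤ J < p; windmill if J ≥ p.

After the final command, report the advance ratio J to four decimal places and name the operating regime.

set_propeller: D = 0.478 m, P = 0.55 m (p = P/D = 1.150628); state ← (V=0, rpm=0)
throttle_to(2998): rpm ← 2998
set_airspeed(29.95): V ← 29.95 m/s
adjust_airspeed(-11.18): V ← 29.95 -11.18 = 18.77 m/s
adjust_airspeed(+7.47): V ← 18.77 +7.47 = 26.24 m/s
set_airspeed(38.1): V ← 38.1 m/s
final state: V = 38.1 m/s, rpm = 2998 → n = rpm/60 = 49.966667 rev/s
J = V / (n·D) = 38.1 / (49.966667 × 0.478) = 1.595206
regime bands: climb J<0.5753 | cruise [0.5753, 1.1506) | windmill J≥1.1506
J = 1.5952 → windmill

J = 1.5952, regime = windmill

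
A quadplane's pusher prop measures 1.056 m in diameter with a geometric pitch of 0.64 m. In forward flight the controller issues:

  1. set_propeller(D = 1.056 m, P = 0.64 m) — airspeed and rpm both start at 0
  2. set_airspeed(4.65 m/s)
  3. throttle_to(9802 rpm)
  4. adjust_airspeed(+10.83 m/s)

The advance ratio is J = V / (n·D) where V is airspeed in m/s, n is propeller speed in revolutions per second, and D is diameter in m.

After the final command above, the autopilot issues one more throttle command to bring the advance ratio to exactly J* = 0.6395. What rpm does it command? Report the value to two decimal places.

rpm = 1375.36

set_propeller: D = 1.056 m, P = 0.64 m (p = P/D = 0.606061); state ← (V=0, rpm=0)
set_airspeed(4.65): V ← 4.65 m/s
throttle_to(9802): rpm ← 9802
adjust_airspeed(+10.83): V ← 4.65 +10.83 = 15.48 m/s
final state: V = 15.48 m/s, rpm = 9802 → n = rpm/60 = 163.366667 rev/s
target J* = 0.6395; solve J* = V/(n·D) for n: n = V/(J*·D) = 15.48/(0.6395 × 1.056) = 22.922738 rev/s
rpm = 60·n = 1375.364276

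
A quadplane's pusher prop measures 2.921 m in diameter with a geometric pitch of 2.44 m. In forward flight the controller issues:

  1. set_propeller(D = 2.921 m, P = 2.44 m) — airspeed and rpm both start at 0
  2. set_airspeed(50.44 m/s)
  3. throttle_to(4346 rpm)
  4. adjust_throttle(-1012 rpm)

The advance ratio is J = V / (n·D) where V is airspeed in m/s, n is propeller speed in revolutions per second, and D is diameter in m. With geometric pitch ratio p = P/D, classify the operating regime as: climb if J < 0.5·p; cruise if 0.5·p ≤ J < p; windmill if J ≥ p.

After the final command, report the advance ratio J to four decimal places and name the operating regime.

set_propeller: D = 2.921 m, P = 2.44 m (p = P/D = 0.835330); state ← (V=0, rpm=0)
set_airspeed(50.44): V ← 50.44 m/s
throttle_to(4346): rpm ← 4346
adjust_throttle(-1012): rpm ← 4346 -1012 = 3334
final state: V = 50.44 m/s, rpm = 3334 → n = rpm/60 = 55.566667 rev/s
J = V / (n·D) = 50.44 / (55.566667 × 2.921) = 0.310763
regime bands: climb J<0.4177 | cruise [0.4177, 0.8353) | windmill J≥0.8353
J = 0.3108 → climb

J = 0.3108, regime = climb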